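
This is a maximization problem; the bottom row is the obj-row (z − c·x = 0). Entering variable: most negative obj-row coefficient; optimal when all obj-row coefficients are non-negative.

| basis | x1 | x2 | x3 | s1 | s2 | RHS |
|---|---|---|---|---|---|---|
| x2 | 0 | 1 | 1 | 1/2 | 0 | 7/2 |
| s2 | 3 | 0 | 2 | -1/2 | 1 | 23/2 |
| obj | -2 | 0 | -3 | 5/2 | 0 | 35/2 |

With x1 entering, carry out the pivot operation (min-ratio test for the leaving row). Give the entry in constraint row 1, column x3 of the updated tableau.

1

Ratio test on column x1 — row 1: entry 0 ≤ 0; row 2: (23/2)/3 = 23/6. Minimum is 23/6 at row 2 (s2 leaves); pivot element 3.
Divide row 2 by 3; eliminate column x1 from the other rows.
Row 1 update in column x3: 1 − 0·(2/3) = 1.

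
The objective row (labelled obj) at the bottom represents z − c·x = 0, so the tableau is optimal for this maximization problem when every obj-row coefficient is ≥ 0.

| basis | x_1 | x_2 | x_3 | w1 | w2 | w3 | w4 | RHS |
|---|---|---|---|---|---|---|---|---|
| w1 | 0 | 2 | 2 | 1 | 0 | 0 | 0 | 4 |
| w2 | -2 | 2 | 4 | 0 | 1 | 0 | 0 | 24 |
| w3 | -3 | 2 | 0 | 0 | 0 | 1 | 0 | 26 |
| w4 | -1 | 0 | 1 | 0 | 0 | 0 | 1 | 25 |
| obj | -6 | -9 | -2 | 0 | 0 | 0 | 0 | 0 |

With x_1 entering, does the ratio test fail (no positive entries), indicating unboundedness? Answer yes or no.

Every constraint-row entry in column x_1 is ≤ 0, so increasing x_1 is unbounded.

yes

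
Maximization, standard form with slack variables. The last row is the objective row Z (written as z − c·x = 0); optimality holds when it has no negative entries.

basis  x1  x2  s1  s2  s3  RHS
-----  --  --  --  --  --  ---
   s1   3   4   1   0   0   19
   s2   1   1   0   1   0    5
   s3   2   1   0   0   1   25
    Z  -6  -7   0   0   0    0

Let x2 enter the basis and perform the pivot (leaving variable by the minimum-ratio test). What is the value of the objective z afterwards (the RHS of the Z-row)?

133/4

Ratio test on column x2 — row 1: 19/4 = 19/4; row 2: 5/1 = 5; row 3: 25/1 = 25. Minimum is 19/4 at row 1 (s1 leaves); pivot element 4.
Pivot on row 1; the Z-row RHS becomes 0 − (-7)·(19/4) = 133/4.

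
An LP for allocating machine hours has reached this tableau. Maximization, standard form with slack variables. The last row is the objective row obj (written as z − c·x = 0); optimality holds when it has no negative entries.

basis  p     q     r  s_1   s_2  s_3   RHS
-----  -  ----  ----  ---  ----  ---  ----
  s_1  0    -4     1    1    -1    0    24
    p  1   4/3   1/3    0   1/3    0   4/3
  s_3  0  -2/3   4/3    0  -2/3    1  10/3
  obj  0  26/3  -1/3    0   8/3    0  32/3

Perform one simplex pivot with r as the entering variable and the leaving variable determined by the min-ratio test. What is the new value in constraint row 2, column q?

Ratio test on column r — row 1: 24/1 = 24; row 2: (4/3)/(1/3) = 4; row 3: (10/3)/(4/3) = 5/2. Minimum is 5/2 at row 3 (s_3 leaves); pivot element 4/3.
Divide row 3 by 4/3; eliminate column r from the other rows.
Row 2 update in column q: 4/3 − (1/3)·(-1/2) = 3/2.

3/2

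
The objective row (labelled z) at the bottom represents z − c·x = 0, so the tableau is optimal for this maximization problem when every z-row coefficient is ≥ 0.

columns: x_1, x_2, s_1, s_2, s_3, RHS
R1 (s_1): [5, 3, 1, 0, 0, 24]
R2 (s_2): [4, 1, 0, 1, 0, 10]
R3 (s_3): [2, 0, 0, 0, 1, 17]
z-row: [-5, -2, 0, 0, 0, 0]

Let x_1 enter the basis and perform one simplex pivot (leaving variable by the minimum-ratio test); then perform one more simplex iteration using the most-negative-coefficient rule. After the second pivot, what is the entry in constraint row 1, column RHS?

46/7

Ratio test on column x_1 — row 1: 24/5 = 24/5; row 2: 10/4 = 5/2; row 3: 17/2 = 17/2. Minimum is 5/2 at row 2 (s_2 leaves); pivot element 4.
Divide row 2 by 4; eliminate column x_1 from the other rows.
Second iteration: most negative z-row entry is -3/4 in column x_2, so x_2 enters.
Ratio test on column x_2 — row 1: (23/2)/(7/4) = 46/7; row 2: (5/2)/(1/4) = 10; row 3: entry -1/2 ≤ 0. Minimum is 46/7 at row 1 (s_1 leaves); pivot element 7/4.
Divide row 1 by 7/4; eliminate column x_2 from the other rows.
After both pivots, the entry at constraint row 1, column RHS is 46/7.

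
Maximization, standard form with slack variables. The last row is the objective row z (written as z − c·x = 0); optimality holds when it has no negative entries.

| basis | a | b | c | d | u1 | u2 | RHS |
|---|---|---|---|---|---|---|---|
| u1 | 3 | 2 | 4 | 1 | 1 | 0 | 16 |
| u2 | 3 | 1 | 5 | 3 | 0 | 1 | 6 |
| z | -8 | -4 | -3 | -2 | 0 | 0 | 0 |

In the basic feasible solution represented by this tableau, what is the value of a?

a is not in the basis, so in the current basic feasible solution a = 0.

0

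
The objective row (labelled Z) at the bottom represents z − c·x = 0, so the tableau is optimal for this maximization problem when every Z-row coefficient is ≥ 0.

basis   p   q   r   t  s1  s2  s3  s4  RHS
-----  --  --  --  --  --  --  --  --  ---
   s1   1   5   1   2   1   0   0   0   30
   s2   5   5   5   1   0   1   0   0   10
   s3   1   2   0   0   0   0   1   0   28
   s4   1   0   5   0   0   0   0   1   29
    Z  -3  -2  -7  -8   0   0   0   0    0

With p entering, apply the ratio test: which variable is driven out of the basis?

Column p entries and ratios — s1: 30/1 = 30; s2: 10/5 = 2; s3: 28/1 = 28; s4: 29/1 = 29.
Smallest ratio is 2 in the row of s2, so s2 leaves.

s2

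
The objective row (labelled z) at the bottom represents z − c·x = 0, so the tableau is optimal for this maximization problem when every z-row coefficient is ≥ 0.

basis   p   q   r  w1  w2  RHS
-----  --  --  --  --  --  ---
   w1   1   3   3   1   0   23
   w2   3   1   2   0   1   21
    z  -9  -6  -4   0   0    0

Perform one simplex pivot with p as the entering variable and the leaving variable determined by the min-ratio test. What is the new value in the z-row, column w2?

3

Ratio test on column p — row 1: 23/1 = 23; row 2: 21/3 = 7. Minimum is 7 at row 2 (w2 leaves); pivot element 3.
Divide row 2 by 3; eliminate column p from the other rows.
z-row update in column w2: 0 − (-9)·(1/3) = 3.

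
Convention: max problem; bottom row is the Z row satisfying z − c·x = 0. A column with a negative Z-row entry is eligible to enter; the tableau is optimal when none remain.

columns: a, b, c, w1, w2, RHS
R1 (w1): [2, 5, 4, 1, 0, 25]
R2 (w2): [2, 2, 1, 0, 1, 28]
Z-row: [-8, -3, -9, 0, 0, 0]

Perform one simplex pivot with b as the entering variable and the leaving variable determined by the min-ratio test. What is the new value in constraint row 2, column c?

Ratio test on column b — row 1: 25/5 = 5; row 2: 28/2 = 14. Minimum is 5 at row 1 (w1 leaves); pivot element 5.
Divide row 1 by 5; eliminate column b from the other rows.
Row 2 update in column c: 1 − 2·(4/5) = -3/5.

-3/5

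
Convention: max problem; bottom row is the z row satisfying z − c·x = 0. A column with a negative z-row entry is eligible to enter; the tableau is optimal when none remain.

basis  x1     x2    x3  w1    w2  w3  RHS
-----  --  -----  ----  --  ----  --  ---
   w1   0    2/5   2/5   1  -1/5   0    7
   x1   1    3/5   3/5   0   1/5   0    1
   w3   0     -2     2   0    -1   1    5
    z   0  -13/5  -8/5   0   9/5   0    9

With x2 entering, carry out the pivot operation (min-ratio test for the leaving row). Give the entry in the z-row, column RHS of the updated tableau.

Ratio test on column x2 — row 1: 7/(2/5) = 35/2; row 2: 1/(3/5) = 5/3; row 3: entry -2 ≤ 0. Minimum is 5/3 at row 2 (x1 leaves); pivot element 3/5.
Divide row 2 by 3/5; eliminate column x2 from the other rows.
z-row update in column RHS: 9 − (-13/5)·(5/3) = 40/3.

40/3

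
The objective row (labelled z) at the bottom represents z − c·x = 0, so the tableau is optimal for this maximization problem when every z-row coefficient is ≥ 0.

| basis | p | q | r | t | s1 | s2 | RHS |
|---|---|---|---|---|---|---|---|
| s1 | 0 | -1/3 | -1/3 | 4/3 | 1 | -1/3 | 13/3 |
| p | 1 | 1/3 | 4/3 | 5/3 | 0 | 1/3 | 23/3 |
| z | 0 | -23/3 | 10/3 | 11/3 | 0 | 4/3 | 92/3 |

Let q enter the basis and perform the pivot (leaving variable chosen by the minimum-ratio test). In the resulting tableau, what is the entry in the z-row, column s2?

9

Ratio test on column q — row 1: entry -1/3 ≤ 0; row 2: (23/3)/(1/3) = 23. Minimum is 23 at row 2 (p leaves); pivot element 1/3.
Divide row 2 by 1/3; eliminate column q from the other rows.
z-row update in column s2: 4/3 − (-23/3)·1 = 9.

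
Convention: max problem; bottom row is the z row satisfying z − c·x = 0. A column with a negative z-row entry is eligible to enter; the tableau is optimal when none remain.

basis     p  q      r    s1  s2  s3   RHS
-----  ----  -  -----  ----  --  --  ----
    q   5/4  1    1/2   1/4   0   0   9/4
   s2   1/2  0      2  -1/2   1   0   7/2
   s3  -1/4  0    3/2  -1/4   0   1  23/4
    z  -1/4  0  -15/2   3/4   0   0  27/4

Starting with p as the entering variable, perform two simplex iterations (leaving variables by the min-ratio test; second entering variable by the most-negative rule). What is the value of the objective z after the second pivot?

161/9

Ratio test on column p — row 1: (9/4)/(5/4) = 9/5; row 2: (7/2)/(1/2) = 7; row 3: entry -1/4 ≤ 0. Minimum is 9/5 at row 1 (q leaves); pivot element 5/4.
Pivot on row 1; the z-row RHS becomes 27/4 − (-1/4)·(9/5) = 36/5.
Next entering variable (most negative z-row entry -37/5): r.
Ratio test on column r — row 1: (9/5)/(2/5) = 9/2; row 2: (13/5)/(9/5) = 13/9; row 3: (31/5)/(8/5) = 31/8. Minimum is 13/9 at row 2 (s2 leaves); pivot element 9/5.
After the second pivot the z-row RHS is 36/5 − (-37/5)·(13/9) = 161/9.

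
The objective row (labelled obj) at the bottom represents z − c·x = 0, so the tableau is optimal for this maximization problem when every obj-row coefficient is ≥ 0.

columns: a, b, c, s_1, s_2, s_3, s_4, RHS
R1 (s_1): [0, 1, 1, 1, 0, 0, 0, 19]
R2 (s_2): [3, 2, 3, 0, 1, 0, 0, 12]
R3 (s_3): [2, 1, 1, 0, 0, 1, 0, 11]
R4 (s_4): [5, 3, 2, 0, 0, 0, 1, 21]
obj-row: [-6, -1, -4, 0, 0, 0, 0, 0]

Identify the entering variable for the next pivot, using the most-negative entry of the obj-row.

Negative obj-row entries: a: -6, b: -1, c: -4.
The most negative is -6 in column a, so a enters.

a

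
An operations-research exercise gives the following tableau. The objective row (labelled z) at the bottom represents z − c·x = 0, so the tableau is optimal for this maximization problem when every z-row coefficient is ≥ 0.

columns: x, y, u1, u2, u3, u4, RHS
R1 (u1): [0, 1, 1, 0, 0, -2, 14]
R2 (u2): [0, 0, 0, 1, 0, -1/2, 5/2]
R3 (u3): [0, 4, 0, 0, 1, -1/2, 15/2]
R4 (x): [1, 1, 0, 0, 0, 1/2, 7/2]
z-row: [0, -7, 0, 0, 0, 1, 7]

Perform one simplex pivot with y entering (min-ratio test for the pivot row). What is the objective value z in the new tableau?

Ratio test on column y — row 1: 14/1 = 14; row 2: entry 0 ≤ 0; row 3: (15/2)/4 = 15/8; row 4: (7/2)/1 = 7/2. Minimum is 15/8 at row 3 (u3 leaves); pivot element 4.
Pivot on row 3; the z-row RHS becomes 7 − (-7)·(15/8) = 161/8.

161/8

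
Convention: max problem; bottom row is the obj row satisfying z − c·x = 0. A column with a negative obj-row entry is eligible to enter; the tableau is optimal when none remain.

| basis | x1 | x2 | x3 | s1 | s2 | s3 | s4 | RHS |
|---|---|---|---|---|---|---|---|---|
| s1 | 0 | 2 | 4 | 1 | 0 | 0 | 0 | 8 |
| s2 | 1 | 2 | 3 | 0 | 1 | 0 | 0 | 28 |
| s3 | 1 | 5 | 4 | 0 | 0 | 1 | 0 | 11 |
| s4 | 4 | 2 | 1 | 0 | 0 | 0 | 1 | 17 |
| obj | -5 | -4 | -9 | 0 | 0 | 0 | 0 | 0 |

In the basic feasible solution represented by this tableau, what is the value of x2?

x2 is not in the basis, so in the current basic feasible solution x2 = 0.

0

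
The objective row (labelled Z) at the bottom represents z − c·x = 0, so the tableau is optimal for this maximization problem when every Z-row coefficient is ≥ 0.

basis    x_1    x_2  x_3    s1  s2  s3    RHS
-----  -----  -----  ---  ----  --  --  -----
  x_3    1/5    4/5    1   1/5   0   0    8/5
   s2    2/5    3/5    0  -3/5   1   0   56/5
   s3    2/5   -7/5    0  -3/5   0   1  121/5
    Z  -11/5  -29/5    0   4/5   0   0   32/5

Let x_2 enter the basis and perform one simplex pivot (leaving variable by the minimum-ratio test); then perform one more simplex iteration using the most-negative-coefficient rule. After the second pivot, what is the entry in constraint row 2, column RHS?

Ratio test on column x_2 — row 1: (8/5)/(4/5) = 2; row 2: (56/5)/(3/5) = 56/3; row 3: entry -7/5 ≤ 0. Minimum is 2 at row 1 (x_3 leaves); pivot element 4/5.
Divide row 1 by 4/5; eliminate column x_2 from the other rows.
Second iteration: most negative Z-row entry is -3/4 in column x_1, so x_1 enters.
Ratio test on column x_1 — row 1: 2/(1/4) = 8; row 2: 10/(1/4) = 40; row 3: 27/(3/4) = 36. Minimum is 8 at row 1 (x_2 leaves); pivot element 1/4.
Divide row 1 by 1/4; eliminate column x_1 from the other rows.
After both pivots, the entry at constraint row 2, column RHS is 8.

8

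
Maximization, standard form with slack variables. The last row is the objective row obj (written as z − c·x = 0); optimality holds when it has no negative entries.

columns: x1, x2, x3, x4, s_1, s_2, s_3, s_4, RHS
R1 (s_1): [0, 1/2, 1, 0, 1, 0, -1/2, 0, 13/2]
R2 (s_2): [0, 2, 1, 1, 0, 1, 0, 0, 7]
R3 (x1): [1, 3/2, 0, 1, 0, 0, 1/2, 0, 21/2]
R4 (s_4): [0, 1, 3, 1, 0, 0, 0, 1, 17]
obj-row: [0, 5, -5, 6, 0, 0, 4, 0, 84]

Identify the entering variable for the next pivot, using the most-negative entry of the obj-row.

x3

Negative obj-row entries: x3: -5.
The most negative is -5 in column x3, so x3 enters.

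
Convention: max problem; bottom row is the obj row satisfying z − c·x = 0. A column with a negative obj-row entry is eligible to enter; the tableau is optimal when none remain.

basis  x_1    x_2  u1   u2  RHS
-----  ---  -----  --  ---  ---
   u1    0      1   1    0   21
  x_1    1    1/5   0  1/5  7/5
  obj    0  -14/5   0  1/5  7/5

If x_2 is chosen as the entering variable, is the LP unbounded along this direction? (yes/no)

Column x_2 has positive entries in row(s) 1, 2, so the ratio test bounds it — not unbounded.

no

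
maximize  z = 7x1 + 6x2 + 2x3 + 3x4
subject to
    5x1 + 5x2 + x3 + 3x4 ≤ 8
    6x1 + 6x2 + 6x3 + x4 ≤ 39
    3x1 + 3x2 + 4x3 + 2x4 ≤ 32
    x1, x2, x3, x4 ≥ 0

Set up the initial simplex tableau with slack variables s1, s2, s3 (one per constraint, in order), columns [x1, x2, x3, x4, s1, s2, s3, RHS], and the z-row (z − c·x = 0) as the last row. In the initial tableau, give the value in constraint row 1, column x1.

Constraint 1 has coefficient 5 on x1.

5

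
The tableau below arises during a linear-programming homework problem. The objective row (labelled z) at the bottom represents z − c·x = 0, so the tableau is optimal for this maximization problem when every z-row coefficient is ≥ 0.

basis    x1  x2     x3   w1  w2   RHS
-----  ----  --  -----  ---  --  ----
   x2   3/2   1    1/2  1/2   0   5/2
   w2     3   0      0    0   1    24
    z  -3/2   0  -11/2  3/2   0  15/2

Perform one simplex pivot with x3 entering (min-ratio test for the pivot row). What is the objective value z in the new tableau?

35

Ratio test on column x3 — row 1: (5/2)/(1/2) = 5; row 2: entry 0 ≤ 0. Minimum is 5 at row 1 (x2 leaves); pivot element 1/2.
Pivot on row 1; the z-row RHS becomes 15/2 − (-11/2)·5 = 35.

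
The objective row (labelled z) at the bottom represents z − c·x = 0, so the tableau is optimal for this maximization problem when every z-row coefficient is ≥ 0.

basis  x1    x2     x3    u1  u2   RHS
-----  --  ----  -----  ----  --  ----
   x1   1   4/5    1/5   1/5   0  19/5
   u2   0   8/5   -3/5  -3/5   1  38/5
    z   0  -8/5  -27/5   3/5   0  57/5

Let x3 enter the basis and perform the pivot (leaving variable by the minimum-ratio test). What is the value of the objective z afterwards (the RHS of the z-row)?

Ratio test on column x3 — row 1: (19/5)/(1/5) = 19; row 2: entry -3/5 ≤ 0. Minimum is 19 at row 1 (x1 leaves); pivot element 1/5.
Pivot on row 1; the z-row RHS becomes 57/5 − (-27/5)·19 = 114.

114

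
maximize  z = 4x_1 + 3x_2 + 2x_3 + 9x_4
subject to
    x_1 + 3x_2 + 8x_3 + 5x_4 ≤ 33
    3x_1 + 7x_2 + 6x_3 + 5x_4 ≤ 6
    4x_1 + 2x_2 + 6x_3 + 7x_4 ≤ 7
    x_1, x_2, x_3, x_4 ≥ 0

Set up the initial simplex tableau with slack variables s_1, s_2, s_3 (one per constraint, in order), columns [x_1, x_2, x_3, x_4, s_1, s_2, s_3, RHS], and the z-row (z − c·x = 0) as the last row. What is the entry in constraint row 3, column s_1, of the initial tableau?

Slack s_1 belongs to constraint 1; its column is the unit vector e_1, so the entry in row 3 is 0.

0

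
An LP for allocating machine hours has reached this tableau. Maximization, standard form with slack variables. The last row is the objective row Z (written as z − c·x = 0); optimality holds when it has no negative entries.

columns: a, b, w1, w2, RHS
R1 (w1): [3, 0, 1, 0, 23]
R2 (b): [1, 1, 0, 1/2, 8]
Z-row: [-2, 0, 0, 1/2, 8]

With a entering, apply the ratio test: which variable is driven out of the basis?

Column a entries and ratios — w1: 23/3 = 23/3; b: 8/1 = 8.
Smallest ratio is 23/3 in the row of w1, so w1 leaves.

w1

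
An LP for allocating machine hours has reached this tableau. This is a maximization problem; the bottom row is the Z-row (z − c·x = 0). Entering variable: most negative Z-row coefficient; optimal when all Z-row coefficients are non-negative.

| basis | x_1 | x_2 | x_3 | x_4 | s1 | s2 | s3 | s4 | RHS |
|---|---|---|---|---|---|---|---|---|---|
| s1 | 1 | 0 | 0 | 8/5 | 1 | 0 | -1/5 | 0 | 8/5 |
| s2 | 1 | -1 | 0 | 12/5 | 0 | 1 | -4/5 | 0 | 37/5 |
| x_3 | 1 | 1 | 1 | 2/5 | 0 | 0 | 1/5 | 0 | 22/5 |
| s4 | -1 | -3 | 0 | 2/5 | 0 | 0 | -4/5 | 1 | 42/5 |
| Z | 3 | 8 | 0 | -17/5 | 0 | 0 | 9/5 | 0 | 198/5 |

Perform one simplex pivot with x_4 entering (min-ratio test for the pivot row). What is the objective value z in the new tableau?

43

Ratio test on column x_4 — row 1: (8/5)/(8/5) = 1; row 2: (37/5)/(12/5) = 37/12; row 3: (22/5)/(2/5) = 11; row 4: (42/5)/(2/5) = 21. Minimum is 1 at row 1 (s1 leaves); pivot element 8/5.
Pivot on row 1; the Z-row RHS becomes 198/5 − (-17/5)·1 = 43.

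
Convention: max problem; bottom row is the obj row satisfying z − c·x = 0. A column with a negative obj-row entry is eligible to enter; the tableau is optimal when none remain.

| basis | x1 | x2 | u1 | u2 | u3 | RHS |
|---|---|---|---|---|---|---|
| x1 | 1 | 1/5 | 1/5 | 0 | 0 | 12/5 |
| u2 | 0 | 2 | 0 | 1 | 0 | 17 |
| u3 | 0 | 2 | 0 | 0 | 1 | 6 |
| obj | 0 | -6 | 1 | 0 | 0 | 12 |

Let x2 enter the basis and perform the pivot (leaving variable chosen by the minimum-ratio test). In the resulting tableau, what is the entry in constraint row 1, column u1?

1/5

Ratio test on column x2 — row 1: (12/5)/(1/5) = 12; row 2: 17/2 = 17/2; row 3: 6/2 = 3. Minimum is 3 at row 3 (u3 leaves); pivot element 2.
Divide row 3 by 2; eliminate column x2 from the other rows.
Row 1 update in column u1: 1/5 − (1/5)·0 = 1/5.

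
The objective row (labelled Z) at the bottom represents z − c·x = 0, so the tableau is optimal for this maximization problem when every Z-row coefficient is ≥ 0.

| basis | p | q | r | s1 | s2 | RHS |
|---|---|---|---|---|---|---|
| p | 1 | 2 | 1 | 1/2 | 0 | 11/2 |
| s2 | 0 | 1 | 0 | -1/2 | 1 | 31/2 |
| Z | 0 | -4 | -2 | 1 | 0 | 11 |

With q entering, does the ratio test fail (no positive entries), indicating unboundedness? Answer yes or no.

Column q has positive entries in row(s) 1, 2, so the ratio test bounds it — not unbounded.

no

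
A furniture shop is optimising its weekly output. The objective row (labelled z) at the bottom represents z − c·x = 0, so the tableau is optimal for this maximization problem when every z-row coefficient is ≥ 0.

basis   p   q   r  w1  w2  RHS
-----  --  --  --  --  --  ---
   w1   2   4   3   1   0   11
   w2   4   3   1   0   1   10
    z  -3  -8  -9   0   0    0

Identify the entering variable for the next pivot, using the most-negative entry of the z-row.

Negative z-row entries: p: -3, q: -8, r: -9.
The most negative is -9 in column r, so r enters.

r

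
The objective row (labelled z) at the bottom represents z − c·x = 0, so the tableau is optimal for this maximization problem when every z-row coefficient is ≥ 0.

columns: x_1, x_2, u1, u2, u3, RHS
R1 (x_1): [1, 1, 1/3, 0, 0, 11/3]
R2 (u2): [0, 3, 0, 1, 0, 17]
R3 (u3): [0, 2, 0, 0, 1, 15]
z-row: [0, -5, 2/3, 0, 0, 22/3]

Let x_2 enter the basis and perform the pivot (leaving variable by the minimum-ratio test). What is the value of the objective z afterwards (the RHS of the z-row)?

77/3

Ratio test on column x_2 — row 1: (11/3)/1 = 11/3; row 2: 17/3 = 17/3; row 3: 15/2 = 15/2. Minimum is 11/3 at row 1 (x_1 leaves); pivot element 1.
Pivot on row 1; the z-row RHS becomes 22/3 − (-5)·(11/3) = 77/3.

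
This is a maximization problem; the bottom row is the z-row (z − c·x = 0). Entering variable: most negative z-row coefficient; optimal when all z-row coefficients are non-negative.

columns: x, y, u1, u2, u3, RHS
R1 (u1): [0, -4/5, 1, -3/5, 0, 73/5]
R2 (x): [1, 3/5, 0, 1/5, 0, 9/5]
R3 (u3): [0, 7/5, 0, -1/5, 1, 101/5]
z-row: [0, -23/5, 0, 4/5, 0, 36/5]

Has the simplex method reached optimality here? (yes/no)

The z-row has a negative entry -23/5 in column y, so it is not optimal.

no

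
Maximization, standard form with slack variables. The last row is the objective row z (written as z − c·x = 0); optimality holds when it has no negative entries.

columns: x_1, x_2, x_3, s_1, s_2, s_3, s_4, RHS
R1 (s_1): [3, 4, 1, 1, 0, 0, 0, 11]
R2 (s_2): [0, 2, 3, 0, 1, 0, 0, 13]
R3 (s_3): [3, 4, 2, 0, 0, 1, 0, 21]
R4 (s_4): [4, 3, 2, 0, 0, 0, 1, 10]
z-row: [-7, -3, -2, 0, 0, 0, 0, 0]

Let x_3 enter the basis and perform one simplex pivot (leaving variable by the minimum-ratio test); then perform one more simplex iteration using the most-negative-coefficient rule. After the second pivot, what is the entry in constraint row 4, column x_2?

Ratio test on column x_3 — row 1: 11/1 = 11; row 2: 13/3 = 13/3; row 3: 21/2 = 21/2; row 4: 10/2 = 5. Minimum is 13/3 at row 2 (s_2 leaves); pivot element 3.
Divide row 2 by 3; eliminate column x_3 from the other rows.
Second iteration: most negative z-row entry is -7 in column x_1, so x_1 enters.
Ratio test on column x_1 — row 1: (20/3)/3 = 20/9; row 2: entry 0 ≤ 0; row 3: (37/3)/3 = 37/9; row 4: (4/3)/4 = 1/3. Minimum is 1/3 at row 4 (s_4 leaves); pivot element 4.
Divide row 4 by 4; eliminate column x_1 from the other rows.
After both pivots, the entry at constraint row 4, column x_2 is 5/12.

5/12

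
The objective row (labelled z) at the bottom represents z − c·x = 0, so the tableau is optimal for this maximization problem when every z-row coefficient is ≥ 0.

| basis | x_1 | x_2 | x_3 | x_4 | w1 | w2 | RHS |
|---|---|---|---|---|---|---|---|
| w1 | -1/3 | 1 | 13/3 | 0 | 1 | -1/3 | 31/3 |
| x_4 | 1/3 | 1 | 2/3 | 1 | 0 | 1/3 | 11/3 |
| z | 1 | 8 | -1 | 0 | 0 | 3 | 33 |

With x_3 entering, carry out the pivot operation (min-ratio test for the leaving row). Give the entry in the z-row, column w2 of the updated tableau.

Ratio test on column x_3 — row 1: (31/3)/(13/3) = 31/13; row 2: (11/3)/(2/3) = 11/2. Minimum is 31/13 at row 1 (w1 leaves); pivot element 13/3.
Divide row 1 by 13/3; eliminate column x_3 from the other rows.
z-row update in column w2: 3 − (-1)·(-1/13) = 38/13.

38/13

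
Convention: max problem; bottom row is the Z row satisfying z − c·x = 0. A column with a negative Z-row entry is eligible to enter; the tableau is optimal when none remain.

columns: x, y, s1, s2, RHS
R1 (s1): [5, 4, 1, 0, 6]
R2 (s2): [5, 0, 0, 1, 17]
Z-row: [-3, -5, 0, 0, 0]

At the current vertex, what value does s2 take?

17

s2 is basic (row 2); its value is the RHS of that row, 17.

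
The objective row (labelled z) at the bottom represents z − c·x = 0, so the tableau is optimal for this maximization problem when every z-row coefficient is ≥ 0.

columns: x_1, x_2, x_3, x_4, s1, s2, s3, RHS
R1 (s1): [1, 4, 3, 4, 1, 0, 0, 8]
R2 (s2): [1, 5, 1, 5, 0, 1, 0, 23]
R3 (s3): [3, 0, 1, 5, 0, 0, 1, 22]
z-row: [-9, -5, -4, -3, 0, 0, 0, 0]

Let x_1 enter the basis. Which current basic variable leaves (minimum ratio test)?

s3

Column x_1 entries and ratios — s1: 8/1 = 8; s2: 23/1 = 23; s3: 22/3 = 22/3.
Smallest ratio is 22/3 in the row of s3, so s3 leaves.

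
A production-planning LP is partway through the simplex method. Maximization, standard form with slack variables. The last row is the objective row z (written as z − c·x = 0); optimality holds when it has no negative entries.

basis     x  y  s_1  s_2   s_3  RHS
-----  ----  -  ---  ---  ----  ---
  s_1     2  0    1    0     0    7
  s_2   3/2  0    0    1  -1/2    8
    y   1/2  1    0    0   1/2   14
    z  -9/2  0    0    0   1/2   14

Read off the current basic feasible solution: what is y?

y is basic (row 3); its value is the RHS of that row, 14.

14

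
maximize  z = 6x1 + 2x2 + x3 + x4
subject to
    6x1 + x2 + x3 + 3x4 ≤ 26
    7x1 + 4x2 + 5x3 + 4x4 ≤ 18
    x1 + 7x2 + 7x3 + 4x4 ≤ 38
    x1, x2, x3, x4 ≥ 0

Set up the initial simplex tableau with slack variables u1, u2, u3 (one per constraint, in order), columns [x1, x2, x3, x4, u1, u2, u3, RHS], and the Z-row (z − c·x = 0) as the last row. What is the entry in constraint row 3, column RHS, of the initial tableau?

38

The RHS of constraint 3 is b_3 = 38.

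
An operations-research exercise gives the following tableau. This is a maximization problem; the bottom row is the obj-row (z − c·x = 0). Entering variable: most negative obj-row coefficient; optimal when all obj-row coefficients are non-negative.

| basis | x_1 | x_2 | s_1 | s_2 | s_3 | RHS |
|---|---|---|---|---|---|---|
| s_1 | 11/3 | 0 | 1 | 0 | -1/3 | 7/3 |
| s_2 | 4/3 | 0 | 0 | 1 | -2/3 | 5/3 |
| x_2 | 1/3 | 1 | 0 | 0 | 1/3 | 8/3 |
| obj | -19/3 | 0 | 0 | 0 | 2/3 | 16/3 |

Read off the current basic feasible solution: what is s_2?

5/3

s_2 is basic (row 2); its value is the RHS of that row, 5/3.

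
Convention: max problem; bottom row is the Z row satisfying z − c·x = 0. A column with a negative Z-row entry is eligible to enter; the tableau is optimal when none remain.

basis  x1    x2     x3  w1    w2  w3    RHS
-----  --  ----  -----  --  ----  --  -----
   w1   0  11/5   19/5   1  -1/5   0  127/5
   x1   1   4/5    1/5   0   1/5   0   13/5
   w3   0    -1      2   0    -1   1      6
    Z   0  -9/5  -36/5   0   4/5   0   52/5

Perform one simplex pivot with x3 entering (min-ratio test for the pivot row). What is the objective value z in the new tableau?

32

Ratio test on column x3 — row 1: (127/5)/(19/5) = 127/19; row 2: (13/5)/(1/5) = 13; row 3: 6/2 = 3. Minimum is 3 at row 3 (w3 leaves); pivot element 2.
Pivot on row 3; the Z-row RHS becomes 52/5 − (-36/5)·3 = 32.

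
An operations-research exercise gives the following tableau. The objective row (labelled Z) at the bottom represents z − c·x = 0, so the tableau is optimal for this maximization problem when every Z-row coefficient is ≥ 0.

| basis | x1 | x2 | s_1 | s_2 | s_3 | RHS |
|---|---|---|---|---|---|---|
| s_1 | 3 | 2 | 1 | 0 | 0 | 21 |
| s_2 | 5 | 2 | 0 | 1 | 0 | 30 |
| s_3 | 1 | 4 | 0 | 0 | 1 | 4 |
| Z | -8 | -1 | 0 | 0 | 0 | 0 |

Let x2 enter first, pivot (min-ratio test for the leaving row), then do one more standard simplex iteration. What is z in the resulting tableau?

32

Ratio test on column x2 — row 1: 21/2 = 21/2; row 2: 30/2 = 15; row 3: 4/4 = 1. Minimum is 1 at row 3 (s_3 leaves); pivot element 4.
Pivot on row 3; the Z-row RHS becomes 0 − (-1)·1 = 1.
Next entering variable (most negative Z-row entry -31/4): x1.
Ratio test on column x1 — row 1: 19/(5/2) = 38/5; row 2: 28/(9/2) = 56/9; row 3: 1/(1/4) = 4. Minimum is 4 at row 3 (x2 leaves); pivot element 1/4.
After the second pivot the Z-row RHS is 1 − (-31/4)·4 = 32.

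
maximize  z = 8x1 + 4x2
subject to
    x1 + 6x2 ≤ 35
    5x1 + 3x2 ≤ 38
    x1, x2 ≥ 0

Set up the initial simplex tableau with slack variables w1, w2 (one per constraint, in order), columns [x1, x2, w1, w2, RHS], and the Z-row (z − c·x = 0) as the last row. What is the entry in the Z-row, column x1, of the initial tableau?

-8

The Z-row carries the negated objective coefficients: the x1 entry is -8.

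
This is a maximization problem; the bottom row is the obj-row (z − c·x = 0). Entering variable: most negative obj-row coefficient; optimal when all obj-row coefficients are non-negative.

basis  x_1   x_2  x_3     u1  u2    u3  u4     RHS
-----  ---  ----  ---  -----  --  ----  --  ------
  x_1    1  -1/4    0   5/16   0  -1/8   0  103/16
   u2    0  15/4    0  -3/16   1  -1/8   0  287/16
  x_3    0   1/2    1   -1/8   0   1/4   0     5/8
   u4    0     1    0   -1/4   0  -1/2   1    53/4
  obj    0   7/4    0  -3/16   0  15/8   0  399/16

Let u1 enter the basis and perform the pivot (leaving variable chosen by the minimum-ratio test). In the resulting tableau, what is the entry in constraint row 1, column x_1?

16/5

Ratio test on column u1 — row 1: (103/16)/(5/16) = 103/5; row 2: entry -3/16 ≤ 0; row 3: entry -1/8 ≤ 0; row 4: entry -1/4 ≤ 0. Minimum is 103/5 at row 1 (x_1 leaves); pivot element 5/16.
Divide row 1 by 5/16; eliminate column u1 from the other rows.
In the new row 1, the x_1 entry is the old entry divided by the pivot: 1/(5/16) = 16/5.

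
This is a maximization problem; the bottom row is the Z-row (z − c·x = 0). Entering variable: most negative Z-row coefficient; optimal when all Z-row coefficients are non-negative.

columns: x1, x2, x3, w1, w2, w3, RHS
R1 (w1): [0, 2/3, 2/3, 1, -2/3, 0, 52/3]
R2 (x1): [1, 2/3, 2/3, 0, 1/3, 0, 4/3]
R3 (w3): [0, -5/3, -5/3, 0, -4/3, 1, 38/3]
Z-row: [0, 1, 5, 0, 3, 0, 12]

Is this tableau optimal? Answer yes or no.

yes

Every Z-row coefficient is ≥ 0, so the tableau is optimal.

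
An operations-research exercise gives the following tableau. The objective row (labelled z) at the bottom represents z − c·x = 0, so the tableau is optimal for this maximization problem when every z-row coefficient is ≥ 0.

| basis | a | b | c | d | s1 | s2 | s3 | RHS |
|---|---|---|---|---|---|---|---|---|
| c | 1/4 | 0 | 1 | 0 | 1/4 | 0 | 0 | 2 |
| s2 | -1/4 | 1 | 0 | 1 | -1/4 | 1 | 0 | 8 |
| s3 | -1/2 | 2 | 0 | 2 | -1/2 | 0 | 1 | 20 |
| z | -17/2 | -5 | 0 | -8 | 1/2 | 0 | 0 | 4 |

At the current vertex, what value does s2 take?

8

s2 is basic (row 2); its value is the RHS of that row, 8.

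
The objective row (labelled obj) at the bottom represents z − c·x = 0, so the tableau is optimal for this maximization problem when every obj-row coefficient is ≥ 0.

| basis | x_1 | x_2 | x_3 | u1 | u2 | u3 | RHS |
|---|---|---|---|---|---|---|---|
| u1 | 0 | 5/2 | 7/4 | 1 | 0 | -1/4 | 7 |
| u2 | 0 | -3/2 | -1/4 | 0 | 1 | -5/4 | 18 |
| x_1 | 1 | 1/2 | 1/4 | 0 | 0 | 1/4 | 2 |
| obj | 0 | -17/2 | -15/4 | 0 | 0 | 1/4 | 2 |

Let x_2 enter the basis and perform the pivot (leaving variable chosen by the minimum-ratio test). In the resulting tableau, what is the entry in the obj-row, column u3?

-3/5

Ratio test on column x_2 — row 1: 7/(5/2) = 14/5; row 2: entry -3/2 ≤ 0; row 3: 2/(1/2) = 4. Minimum is 14/5 at row 1 (u1 leaves); pivot element 5/2.
Divide row 1 by 5/2; eliminate column x_2 from the other rows.
obj-row update in column u3: 1/4 − (-17/2)·(-1/10) = -3/5.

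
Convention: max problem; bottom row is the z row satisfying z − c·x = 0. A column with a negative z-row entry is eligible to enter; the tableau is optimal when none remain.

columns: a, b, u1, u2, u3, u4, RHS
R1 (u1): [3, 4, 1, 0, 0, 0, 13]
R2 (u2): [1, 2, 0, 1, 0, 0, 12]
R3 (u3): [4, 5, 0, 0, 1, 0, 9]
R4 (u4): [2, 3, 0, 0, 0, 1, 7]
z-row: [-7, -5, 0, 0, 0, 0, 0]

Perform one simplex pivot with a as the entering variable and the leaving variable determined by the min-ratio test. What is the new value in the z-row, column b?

Ratio test on column a — row 1: 13/3 = 13/3; row 2: 12/1 = 12; row 3: 9/4 = 9/4; row 4: 7/2 = 7/2. Minimum is 9/4 at row 3 (u3 leaves); pivot element 4.
Divide row 3 by 4; eliminate column a from the other rows.
z-row update in column b: -5 − (-7)·(5/4) = 15/4.

15/4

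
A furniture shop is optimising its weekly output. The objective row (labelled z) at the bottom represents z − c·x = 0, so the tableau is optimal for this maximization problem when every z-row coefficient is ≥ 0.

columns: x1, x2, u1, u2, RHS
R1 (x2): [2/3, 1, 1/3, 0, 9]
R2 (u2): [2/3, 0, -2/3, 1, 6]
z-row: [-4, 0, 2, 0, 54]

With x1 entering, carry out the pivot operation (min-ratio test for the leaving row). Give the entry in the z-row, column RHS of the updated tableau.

90

Ratio test on column x1 — row 1: 9/(2/3) = 27/2; row 2: 6/(2/3) = 9. Minimum is 9 at row 2 (u2 leaves); pivot element 2/3.
Divide row 2 by 2/3; eliminate column x1 from the other rows.
z-row update in column RHS: 54 − (-4)·9 = 90.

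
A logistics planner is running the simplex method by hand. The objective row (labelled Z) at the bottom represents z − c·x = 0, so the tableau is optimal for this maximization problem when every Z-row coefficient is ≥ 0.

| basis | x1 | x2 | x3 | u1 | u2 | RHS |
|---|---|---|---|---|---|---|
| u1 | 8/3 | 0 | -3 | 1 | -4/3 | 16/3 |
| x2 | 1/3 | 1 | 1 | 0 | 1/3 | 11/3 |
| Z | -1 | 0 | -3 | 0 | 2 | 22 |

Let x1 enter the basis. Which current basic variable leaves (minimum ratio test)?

u1

Column x1 entries and ratios — u1: (16/3)/(8/3) = 2; x2: (11/3)/(1/3) = 11.
Smallest ratio is 2 in the row of u1, so u1 leaves.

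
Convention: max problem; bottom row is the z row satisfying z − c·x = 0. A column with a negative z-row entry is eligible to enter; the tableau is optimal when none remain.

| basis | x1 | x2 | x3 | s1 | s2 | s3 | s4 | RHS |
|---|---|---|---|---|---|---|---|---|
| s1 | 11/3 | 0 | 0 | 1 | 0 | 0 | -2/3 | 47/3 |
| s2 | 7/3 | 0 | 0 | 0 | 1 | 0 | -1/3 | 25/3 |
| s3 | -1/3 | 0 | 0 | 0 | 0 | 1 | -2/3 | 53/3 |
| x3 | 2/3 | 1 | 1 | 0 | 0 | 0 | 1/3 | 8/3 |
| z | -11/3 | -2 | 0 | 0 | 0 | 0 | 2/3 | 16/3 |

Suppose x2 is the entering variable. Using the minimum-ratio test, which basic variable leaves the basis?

x3

Column x2 entries and ratios — s1: 0 ≤ 0, skip; s2: 0 ≤ 0, skip; s3: 0 ≤ 0, skip; x3: (8/3)/1 = 8/3.
Smallest ratio is 8/3 in the row of x3, so x3 leaves.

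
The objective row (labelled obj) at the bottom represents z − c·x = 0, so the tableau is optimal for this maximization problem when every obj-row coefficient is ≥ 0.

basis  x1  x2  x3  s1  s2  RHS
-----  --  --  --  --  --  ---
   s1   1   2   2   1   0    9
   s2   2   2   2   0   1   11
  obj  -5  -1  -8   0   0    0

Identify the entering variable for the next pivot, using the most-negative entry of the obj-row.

Negative obj-row entries: x1: -5, x2: -1, x3: -8.
The most negative is -8 in column x3, so x3 enters.

x3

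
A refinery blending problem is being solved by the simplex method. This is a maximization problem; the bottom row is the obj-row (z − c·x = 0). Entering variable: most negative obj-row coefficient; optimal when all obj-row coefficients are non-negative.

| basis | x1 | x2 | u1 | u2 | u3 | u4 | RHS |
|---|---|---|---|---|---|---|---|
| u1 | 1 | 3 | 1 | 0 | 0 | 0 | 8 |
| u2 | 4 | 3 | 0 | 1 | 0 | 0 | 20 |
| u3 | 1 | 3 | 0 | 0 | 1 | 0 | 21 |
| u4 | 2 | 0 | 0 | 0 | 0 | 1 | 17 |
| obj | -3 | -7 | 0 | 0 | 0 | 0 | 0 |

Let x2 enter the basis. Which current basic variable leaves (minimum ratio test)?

Column x2 entries and ratios — u1: 8/3 = 8/3; u2: 20/3 = 20/3; u3: 21/3 = 7; u4: 0 ≤ 0, skip.
Smallest ratio is 8/3 in the row of u1, so u1 leaves.

u1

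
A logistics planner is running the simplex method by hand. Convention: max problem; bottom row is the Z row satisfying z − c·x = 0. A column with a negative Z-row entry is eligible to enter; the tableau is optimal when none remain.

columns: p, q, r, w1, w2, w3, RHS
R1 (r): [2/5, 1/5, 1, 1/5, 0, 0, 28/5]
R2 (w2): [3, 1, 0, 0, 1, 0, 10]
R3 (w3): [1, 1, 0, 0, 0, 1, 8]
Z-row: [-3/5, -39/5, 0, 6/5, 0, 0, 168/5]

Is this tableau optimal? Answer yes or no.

The Z-row has a negative entry -39/5 in column q, so it is not optimal.

no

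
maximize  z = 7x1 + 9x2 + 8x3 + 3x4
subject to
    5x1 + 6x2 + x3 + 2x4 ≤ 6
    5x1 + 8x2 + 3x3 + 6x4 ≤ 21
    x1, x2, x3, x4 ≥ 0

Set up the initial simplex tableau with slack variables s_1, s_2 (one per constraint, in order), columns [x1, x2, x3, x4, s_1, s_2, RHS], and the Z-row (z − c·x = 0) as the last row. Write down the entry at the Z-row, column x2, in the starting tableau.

-9

The Z-row carries the negated objective coefficients: the x2 entry is -9.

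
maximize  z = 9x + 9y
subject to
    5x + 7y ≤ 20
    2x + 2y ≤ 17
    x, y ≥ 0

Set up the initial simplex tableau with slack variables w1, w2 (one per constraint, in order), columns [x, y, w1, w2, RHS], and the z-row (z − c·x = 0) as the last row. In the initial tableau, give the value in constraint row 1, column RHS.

The RHS of constraint 1 is b_1 = 20.

20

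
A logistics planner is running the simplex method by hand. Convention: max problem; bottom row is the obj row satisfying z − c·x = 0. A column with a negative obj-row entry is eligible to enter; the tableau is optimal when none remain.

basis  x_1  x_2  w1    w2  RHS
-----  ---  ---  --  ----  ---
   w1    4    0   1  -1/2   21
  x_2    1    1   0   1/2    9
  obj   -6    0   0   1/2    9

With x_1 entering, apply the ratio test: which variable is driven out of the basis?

w1

Column x_1 entries and ratios — w1: 21/4 = 21/4; x_2: 9/1 = 9.
Smallest ratio is 21/4 in the row of w1, so w1 leaves.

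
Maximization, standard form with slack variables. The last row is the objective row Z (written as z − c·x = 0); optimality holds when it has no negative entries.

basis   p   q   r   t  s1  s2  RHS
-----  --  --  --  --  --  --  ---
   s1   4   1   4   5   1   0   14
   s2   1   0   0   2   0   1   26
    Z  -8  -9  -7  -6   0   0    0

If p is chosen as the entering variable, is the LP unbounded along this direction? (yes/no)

no

Column p has positive entries in row(s) 1, 2, so the ratio test bounds it — not unbounded.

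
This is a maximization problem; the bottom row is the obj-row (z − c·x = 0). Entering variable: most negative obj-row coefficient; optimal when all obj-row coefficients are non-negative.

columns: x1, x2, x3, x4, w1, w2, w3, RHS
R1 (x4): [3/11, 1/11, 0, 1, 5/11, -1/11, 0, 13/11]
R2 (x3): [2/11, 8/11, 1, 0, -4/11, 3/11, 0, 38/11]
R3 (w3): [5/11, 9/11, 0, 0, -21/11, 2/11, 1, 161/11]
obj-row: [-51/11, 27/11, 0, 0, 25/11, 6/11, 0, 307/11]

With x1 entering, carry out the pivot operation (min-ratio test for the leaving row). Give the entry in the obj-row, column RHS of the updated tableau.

48

Ratio test on column x1 — row 1: (13/11)/(3/11) = 13/3; row 2: (38/11)/(2/11) = 19; row 3: (161/11)/(5/11) = 161/5. Minimum is 13/3 at row 1 (x4 leaves); pivot element 3/11.
Divide row 1 by 3/11; eliminate column x1 from the other rows.
obj-row update in column RHS: 307/11 − (-51/11)·(13/3) = 48.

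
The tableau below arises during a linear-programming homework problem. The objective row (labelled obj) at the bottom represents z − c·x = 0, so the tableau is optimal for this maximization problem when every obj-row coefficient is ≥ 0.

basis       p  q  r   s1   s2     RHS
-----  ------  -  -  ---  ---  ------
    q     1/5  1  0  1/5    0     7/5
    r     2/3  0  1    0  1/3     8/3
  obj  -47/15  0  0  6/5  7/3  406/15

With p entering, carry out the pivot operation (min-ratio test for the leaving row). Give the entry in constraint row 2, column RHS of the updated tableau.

4

Ratio test on column p — row 1: (7/5)/(1/5) = 7; row 2: (8/3)/(2/3) = 4. Minimum is 4 at row 2 (r leaves); pivot element 2/3.
Divide row 2 by 2/3; eliminate column p from the other rows.
In the new row 2, the RHS entry is the old entry divided by the pivot: (8/3)/(2/3) = 4.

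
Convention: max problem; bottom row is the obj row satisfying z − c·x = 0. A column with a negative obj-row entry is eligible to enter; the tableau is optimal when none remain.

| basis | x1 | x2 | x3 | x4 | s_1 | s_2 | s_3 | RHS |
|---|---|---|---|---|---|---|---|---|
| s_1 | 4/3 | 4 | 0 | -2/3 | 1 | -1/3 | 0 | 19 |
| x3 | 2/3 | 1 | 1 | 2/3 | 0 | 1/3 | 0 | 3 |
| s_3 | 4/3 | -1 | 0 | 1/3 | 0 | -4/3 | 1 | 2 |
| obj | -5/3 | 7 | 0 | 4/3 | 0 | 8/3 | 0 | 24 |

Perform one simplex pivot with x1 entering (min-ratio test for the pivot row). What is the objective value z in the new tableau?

53/2

Ratio test on column x1 — row 1: 19/(4/3) = 57/4; row 2: 3/(2/3) = 9/2; row 3: 2/(4/3) = 3/2. Minimum is 3/2 at row 3 (s_3 leaves); pivot element 4/3.
Pivot on row 3; the obj-row RHS becomes 24 − (-5/3)·(3/2) = 53/2.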